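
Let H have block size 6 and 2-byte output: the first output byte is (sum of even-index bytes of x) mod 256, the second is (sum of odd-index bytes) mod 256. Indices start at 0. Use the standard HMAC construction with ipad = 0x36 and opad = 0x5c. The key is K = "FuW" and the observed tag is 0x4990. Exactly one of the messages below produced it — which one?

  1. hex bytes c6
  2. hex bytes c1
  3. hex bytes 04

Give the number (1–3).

Key "FuW" = 46 75 57 is 3 bytes ≤ B = 6; zero-pad to 6 bytes: K' = 46 75 57 00 00 00.
K' ⊕ ipad = 70 43 61 36 36 36; K' ⊕ opad = 1a 29 0b 5c 5c 5c.
m1: inner = H(70 43 61 36 36 36 c6) = cd af; tag = H(1a 29 0b 5c 5c 5c cd af) = 4e90
m2: inner = H(70 43 61 36 36 36 c1) = c8 af; tag = H(1a 29 0b 5c 5c 5c c8 af) = 4990 ← matches
m3: inner = H(70 43 61 36 36 36 04) = 0b af; tag = H(1a 29 0b 5c 5c 5c 0b af) = 8c90

2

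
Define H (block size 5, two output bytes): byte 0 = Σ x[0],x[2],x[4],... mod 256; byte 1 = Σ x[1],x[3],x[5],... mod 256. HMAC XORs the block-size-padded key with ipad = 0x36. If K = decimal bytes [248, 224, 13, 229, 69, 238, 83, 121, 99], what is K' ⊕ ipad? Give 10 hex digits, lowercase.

Key decimal bytes [248, 224, 13, 229, 69, 238, 83, 121, 99] = f8 e0 0d e5 45 ee 53 79 63 is 9 bytes > B = 5, so hash it first: H(key) = 00 2c, then zero-pad to 5 bytes: K' = 00 2c 00 00 00.
XOR each byte with 0x36: 00⊕36=36, 2c⊕36=1a, 00⊕36=36, 00⊕36=36, 00⊕36=36.

361a363636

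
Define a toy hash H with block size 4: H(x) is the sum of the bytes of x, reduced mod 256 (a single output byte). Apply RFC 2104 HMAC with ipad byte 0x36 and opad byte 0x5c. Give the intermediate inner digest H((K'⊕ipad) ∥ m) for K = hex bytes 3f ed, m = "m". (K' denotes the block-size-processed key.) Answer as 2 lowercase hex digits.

bd

Key hex bytes 3f ed is 2 bytes ≤ B = 4; zero-pad to 4 bytes: K' = 3f ed 00 00.
K' ⊕ ipad = 09 db 36 36.
Inner input = 09 db 36 36 ∥ 6d.
Inner hash: sum = 9+219+54+54+109 = 445; mod 256 = 189 → bd.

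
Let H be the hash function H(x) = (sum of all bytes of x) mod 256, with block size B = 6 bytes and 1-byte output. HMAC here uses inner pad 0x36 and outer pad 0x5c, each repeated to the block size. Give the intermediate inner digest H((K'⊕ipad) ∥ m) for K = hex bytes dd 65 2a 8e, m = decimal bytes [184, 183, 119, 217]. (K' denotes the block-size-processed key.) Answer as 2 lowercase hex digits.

Key hex bytes dd 65 2a 8e is 4 bytes ≤ B = 6; zero-pad to 6 bytes: K' = dd 65 2a 8e 00 00.
K' ⊕ ipad = eb 53 1c b8 36 36.
Inner input = eb 53 1c b8 36 36 ∥ b8 b7 77 d9.
Inner hash: sum = 235+83+28+184+54+54+184+183+119+217 = 1341; mod 256 = 61 → 3d.

3d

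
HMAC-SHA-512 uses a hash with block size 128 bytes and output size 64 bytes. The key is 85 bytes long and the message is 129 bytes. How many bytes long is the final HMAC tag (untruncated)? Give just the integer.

The tag is one SHA-512 digest: 64 bytes.

64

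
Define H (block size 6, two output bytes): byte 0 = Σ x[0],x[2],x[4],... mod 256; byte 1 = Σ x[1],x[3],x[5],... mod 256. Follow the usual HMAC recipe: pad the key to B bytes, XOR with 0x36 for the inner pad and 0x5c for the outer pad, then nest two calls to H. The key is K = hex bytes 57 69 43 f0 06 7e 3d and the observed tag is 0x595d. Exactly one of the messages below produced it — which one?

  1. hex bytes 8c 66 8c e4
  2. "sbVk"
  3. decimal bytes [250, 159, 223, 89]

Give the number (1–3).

Key hex bytes 57 69 43 f0 06 7e 3d is 7 bytes > B = 6, so hash it first: H(key) = dd d7, then zero-pad to 6 bytes: K' = dd d7 00 00 00 00.
K' ⊕ ipad = eb e1 36 36 36 36; K' ⊕ opad = 81 8b 5c 5c 5c 5c.
m1: inner = H(eb e1 36 36 36 36 8c 66 8c e4) = 6f 97; tag = H(81 8b 5c 5c 5c 5c 6f 97) = a8da
m2: inner = H(eb e1 36 36 36 36 73 62 56 6b) = 20 1a; tag = H(81 8b 5c 5c 5c 5c 20 1a) = 595d ← matches
m3: inner = H(eb e1 36 36 36 36 fa 9f df 59) = 30 45; tag = H(81 8b 5c 5c 5c 5c 30 45) = 6988

2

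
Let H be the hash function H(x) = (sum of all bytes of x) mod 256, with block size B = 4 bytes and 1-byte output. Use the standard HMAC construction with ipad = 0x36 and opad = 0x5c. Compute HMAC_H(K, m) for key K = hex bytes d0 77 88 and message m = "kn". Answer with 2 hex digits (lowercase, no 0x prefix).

db

Key hex bytes d0 77 88 is 3 bytes ≤ B = 4; zero-pad to 4 bytes: K' = d0 77 88 00.
K' ⊕ ipad = e6 41 be 36.  K' ⊕ opad = 8c 2b d4 5c.
Inner input = (K'⊕ipad) ∥ m = e6 41 be 36 ∥ 6b 6e.
Inner hash: sum = 230+65+190+54+107+110 = 756; mod 256 = 244 → f4.
Outer input = (K'⊕opad) ∥ inner = 8c 2b d4 5c ∥ f4.
Outer hash (tag): sum = 140+43+212+92+244 = 731; mod 256 = 219 → db.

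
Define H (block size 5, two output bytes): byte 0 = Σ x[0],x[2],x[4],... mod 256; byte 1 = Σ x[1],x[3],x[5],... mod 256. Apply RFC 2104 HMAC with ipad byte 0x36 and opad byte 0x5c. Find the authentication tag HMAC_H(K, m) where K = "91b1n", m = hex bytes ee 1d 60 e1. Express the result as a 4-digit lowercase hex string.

3193

Key "91b1n" = 39 31 62 31 6e is exactly B = 5 bytes: K' = 39 31 62 31 6e.
K' ⊕ ipad = 0f 07 54 07 58.  K' ⊕ opad = 65 6d 3e 6d 32.
Inner input = (K'⊕ipad) ∥ m = 0f 07 54 07 58 ∥ ee 1d 60 e1.
Inner hash: even-index sum = 441 mod 256 = 185; odd-index sum = 348 mod 256 = 92 → b9 5c.
Outer input = (K'⊕opad) ∥ inner = 65 6d 3e 6d 32 ∥ b9 5c.
Outer hash (tag): even-index sum = 305 mod 256 = 49; odd-index sum = 403 mod 256 = 147 → 31 93.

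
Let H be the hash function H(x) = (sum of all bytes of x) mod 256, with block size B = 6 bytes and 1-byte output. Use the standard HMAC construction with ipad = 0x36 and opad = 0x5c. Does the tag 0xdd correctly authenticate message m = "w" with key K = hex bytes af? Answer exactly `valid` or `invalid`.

valid

Key hex bytes af is 1 byte ≤ B = 6; zero-pad to 6 bytes: K' = af 00 00 00 00 00.
K' ⊕ ipad = 99 36 36 36 36 36; K' ⊕ opad = f3 5c 5c 5c 5c 5c.
Inner hash: sum = 153+54+54+54+54+54+119 = 542; mod 256 = 30 → 1e.
Outer hash (recomputed tag): sum = 243+92+92+92+92+92+30 = 733; mod 256 = 221 → dd.
Recomputed tag = dd; claimed = dd → match.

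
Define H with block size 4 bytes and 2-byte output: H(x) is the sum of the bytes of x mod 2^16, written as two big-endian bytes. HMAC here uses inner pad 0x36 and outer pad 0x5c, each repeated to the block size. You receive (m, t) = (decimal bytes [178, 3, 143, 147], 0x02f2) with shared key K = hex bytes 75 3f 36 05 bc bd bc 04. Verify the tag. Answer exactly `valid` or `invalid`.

invalid

Key hex bytes 75 3f 36 05 bc bd bc 04 is 8 bytes > B = 4, so hash it first: H(key) = 03 28, then zero-pad to 4 bytes: K' = 03 28 00 00.
K' ⊕ ipad = 35 1e 36 36; K' ⊕ opad = 5f 74 5c 5c.
Inner hash: sum = 53+30+54+54+178+3+143+147 = 662 → 02 96.
Outer hash (recomputed tag): sum = 95+116+92+92+2+150 = 547 → 02 23.
Recomputed tag = 0223; claimed = 02f2 → mismatch.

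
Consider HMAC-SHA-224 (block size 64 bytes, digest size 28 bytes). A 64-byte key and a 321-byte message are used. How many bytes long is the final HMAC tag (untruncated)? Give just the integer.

The tag is one SHA-224 digest: 28 bytes.

28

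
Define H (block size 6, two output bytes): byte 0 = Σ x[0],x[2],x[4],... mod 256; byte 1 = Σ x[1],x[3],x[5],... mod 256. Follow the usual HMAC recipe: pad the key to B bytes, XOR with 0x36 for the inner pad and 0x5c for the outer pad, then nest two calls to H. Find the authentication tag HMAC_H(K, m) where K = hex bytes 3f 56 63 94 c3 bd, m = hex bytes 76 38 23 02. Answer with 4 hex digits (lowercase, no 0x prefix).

Key hex bytes 3f 56 63 94 c3 bd is exactly B = 6 bytes: K' = 3f 56 63 94 c3 bd.
K' ⊕ ipad = 09 60 55 a2 f5 8b.  K' ⊕ opad = 63 0a 3f c8 9f e1.
Inner input = (K'⊕ipad) ∥ m = 09 60 55 a2 f5 8b ∥ 76 38 23 02.
Inner hash: even-index sum = 492 mod 256 = 236; odd-index sum = 455 mod 256 = 199 → ec c7.
Outer input = (K'⊕opad) ∥ inner = 63 0a 3f c8 9f e1 ∥ ec c7.
Outer hash (tag): even-index sum = 557 mod 256 = 45; odd-index sum = 634 mod 256 = 122 → 2d 7a.

2d7a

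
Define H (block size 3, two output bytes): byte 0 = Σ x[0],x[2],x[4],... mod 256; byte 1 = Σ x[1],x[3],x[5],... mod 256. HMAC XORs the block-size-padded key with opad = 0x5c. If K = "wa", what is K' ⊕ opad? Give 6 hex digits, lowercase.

Key "wa" = 77 61 is 2 bytes ≤ B = 3; zero-pad to 3 bytes: K' = 77 61 00.
XOR each byte with 0x5c: 77⊕5c=2b, 61⊕5c=3d, 00⊕5c=5c.

2b3d5c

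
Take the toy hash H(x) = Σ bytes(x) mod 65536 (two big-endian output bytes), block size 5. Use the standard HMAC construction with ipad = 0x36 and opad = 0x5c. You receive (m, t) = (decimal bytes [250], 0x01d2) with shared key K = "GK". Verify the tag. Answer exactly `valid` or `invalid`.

Key "GK" = 47 4b is 2 bytes ≤ B = 5; zero-pad to 5 bytes: K' = 47 4b 00 00 00.
K' ⊕ ipad = 71 7d 36 36 36; K' ⊕ opad = 1b 17 5c 5c 5c.
Inner hash: sum = 113+125+54+54+54+250 = 650 → 02 8a.
Outer hash (recomputed tag): sum = 27+23+92+92+92+2+138 = 466 → 01 d2.
Recomputed tag = 01d2; claimed = 01d2 → match.

valid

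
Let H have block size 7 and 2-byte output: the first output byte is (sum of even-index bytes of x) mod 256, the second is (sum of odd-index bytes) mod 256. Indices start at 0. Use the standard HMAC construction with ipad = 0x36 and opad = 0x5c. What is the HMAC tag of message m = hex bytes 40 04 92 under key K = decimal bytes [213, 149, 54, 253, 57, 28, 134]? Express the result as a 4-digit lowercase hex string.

Key decimal bytes [213, 149, 54, 253, 57, 28, 134] = d5 95 36 fd 39 1c 86 is exactly B = 7 bytes: K' = d5 95 36 fd 39 1c 86.
K' ⊕ ipad = e3 a3 00 cb 0f 2a b0.  K' ⊕ opad = 89 c9 6a a1 65 40 da.
Inner input = (K'⊕ipad) ∥ m = e3 a3 00 cb 0f 2a b0 ∥ 40 04 92.
Inner hash: even-index sum = 422 mod 256 = 166; odd-index sum = 618 mod 256 = 106 → a6 6a.
Outer input = (K'⊕opad) ∥ inner = 89 c9 6a a1 65 40 da ∥ a6 6a.
Outer hash (tag): even-index sum = 668 mod 256 = 156; odd-index sum = 592 mod 256 = 80 → 9c 50.

9c50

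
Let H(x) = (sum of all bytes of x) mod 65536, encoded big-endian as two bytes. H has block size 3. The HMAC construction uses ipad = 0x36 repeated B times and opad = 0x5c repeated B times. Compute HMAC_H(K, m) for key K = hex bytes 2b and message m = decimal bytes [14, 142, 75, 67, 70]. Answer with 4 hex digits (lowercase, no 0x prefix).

0229

Key hex bytes 2b is 1 byte ≤ B = 3; zero-pad to 3 bytes: K' = 2b 00 00.
K' ⊕ ipad = 1d 36 36.  K' ⊕ opad = 77 5c 5c.
Inner input = (K'⊕ipad) ∥ m = 1d 36 36 ∥ 0e 8e 4b 43 46.
Inner hash: sum = 29+54+54+14+142+75+67+70 = 505 → 01 f9.
Outer input = (K'⊕opad) ∥ inner = 77 5c 5c ∥ 01 f9.
Outer hash (tag): sum = 119+92+92+1+249 = 553 → 02 29.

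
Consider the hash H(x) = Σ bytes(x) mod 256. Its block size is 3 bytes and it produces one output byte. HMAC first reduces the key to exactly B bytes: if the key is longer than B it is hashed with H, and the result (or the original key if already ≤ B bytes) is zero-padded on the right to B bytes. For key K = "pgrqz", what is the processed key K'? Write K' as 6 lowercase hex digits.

|K| = 5 > B = 3, so first hash the key.
H(K): sum = 112+103+114+113+122 = 564; mod 256 = 52 → 34.
Zero-pad H(K) = 34 to 3 bytes: K' = 34 00 00.

340000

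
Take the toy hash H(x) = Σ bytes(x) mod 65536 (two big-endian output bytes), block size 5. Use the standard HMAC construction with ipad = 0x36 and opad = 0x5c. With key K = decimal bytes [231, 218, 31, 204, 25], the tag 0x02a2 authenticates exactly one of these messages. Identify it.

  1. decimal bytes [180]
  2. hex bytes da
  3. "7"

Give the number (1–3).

3

Key decimal bytes [231, 218, 31, 204, 25] = e7 da 1f cc 19 is exactly B = 5 bytes: K' = e7 da 1f cc 19.
K' ⊕ ipad = d1 ec 29 fa 2f; K' ⊕ opad = bb 86 43 90 45.
m1: inner = H(d1 ec 29 fa 2f b4) = 03 c3; tag = H(bb 86 43 90 45 03 c3) = 031f
m2: inner = H(d1 ec 29 fa 2f da) = 03 e9; tag = H(bb 86 43 90 45 03 e9) = 0345
m3: inner = H(d1 ec 29 fa 2f 37) = 03 46; tag = H(bb 86 43 90 45 03 46) = 02a2 ← matches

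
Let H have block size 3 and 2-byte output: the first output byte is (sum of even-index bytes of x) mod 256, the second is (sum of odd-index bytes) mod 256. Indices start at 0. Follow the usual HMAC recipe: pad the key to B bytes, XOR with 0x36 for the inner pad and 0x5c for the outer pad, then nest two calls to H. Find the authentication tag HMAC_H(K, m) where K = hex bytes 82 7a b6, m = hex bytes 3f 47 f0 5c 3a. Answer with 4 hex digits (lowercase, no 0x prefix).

7dfd

Key hex bytes 82 7a b6 is exactly B = 3 bytes: K' = 82 7a b6.
K' ⊕ ipad = b4 4c 80.  K' ⊕ opad = de 26 ea.
Inner input = (K'⊕ipad) ∥ m = b4 4c 80 ∥ 3f 47 f0 5c 3a.
Inner hash: even-index sum = 471 mod 256 = 215; odd-index sum = 437 mod 256 = 181 → d7 b5.
Outer input = (K'⊕opad) ∥ inner = de 26 ea ∥ d7 b5.
Outer hash (tag): even-index sum = 637 mod 256 = 125; odd-index sum = 253 mod 256 = 253 → 7d fd.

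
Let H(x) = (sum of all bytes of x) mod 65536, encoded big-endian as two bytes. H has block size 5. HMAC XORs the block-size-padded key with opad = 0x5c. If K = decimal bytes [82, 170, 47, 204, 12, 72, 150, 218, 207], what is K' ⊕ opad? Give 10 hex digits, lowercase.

58d65c5c5c

Key decimal bytes [82, 170, 47, 204, 12, 72, 150, 218, 207] = 52 aa 2f cc 0c 48 96 da cf is 9 bytes > B = 5, so hash it first: H(key) = 04 8a, then zero-pad to 5 bytes: K' = 04 8a 00 00 00.
XOR each byte with 0x5c: 04⊕5c=58, 8a⊕5c=d6, 00⊕5c=5c, 00⊕5c=5c, 00⊕5c=5c.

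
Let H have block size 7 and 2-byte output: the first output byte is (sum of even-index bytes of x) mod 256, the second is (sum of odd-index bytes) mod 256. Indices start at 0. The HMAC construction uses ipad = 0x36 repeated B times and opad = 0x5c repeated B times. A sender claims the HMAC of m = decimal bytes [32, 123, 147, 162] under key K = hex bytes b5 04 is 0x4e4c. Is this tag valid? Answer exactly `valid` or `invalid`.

Key hex bytes b5 04 is 2 bytes ≤ B = 7; zero-pad to 7 bytes: K' = b5 04 00 00 00 00 00.
K' ⊕ ipad = 83 32 36 36 36 36 36; K' ⊕ opad = e9 58 5c 5c 5c 5c 5c.
Inner hash: even-index sum = 578 mod 256 = 66; odd-index sum = 337 mod 256 = 81 → 42 51.
Outer hash (recomputed tag): even-index sum = 590 mod 256 = 78; odd-index sum = 338 mod 256 = 82 → 4e 52.
Recomputed tag = 4e52; claimed = 4e4c → mismatch.

invalid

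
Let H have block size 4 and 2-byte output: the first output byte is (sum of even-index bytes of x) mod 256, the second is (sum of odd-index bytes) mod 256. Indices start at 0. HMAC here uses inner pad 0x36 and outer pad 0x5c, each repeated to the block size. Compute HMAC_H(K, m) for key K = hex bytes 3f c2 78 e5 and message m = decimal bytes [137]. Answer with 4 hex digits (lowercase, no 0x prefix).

Key hex bytes 3f c2 78 e5 is exactly B = 4 bytes: K' = 3f c2 78 e5.
K' ⊕ ipad = 09 f4 4e d3.  K' ⊕ opad = 63 9e 24 b9.
Inner input = (K'⊕ipad) ∥ m = 09 f4 4e d3 ∥ 89.
Inner hash: even-index sum = 224 mod 256 = 224; odd-index sum = 455 mod 256 = 199 → e0 c7.
Outer input = (K'⊕opad) ∥ inner = 63 9e 24 b9 ∥ e0 c7.
Outer hash (tag): even-index sum = 359 mod 256 = 103; odd-index sum = 542 mod 256 = 30 → 67 1e.

671e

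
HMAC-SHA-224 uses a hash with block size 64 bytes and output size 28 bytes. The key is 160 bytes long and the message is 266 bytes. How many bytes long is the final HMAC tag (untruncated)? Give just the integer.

The tag is one SHA-224 digest: 28 bytes.

28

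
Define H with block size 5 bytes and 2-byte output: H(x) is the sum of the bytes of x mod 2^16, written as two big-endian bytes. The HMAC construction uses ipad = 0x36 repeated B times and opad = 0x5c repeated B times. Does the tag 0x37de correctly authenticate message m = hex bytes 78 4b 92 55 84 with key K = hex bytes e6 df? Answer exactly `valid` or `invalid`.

invalid

Key hex bytes e6 df is 2 bytes ≤ B = 5; zero-pad to 5 bytes: K' = e6 df 00 00 00.
K' ⊕ ipad = d0 e9 36 36 36; K' ⊕ opad = ba 83 5c 5c 5c.
Inner hash: sum = 208+233+54+54+54+120+75+146+85+132 = 1161 → 04 89.
Outer hash (recomputed tag): sum = 186+131+92+92+92+4+137 = 734 → 02 de.
Recomputed tag = 02de; claimed = 37de → mismatch.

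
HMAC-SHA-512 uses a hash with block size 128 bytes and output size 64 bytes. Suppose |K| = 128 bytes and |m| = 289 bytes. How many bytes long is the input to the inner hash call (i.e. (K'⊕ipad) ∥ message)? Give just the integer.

Key is 128 ≤ 128 bytes, zero-padded: |K'| = 128.
Inner input = (K'⊕ipad) ∥ m → 128 + 289 = 417 bytes.

417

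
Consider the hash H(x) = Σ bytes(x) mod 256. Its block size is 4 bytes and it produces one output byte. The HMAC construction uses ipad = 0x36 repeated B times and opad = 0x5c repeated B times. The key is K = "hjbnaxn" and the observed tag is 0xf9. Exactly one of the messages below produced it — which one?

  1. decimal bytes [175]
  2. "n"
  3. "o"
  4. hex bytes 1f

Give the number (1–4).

1

Key "hjbnaxn" = 68 6a 62 6e 61 78 6e is 7 bytes > B = 4, so hash it first: H(key) = e9, then zero-pad to 4 bytes: K' = e9 00 00 00.
K' ⊕ ipad = df 36 36 36; K' ⊕ opad = b5 5c 5c 5c.
m1: inner = H(df 36 36 36 af) = 30; tag = H(b5 5c 5c 5c 30) = f9 ← matches
m2: inner = H(df 36 36 36 6e) = ef; tag = H(b5 5c 5c 5c ef) = b8
m3: inner = H(df 36 36 36 6f) = f0; tag = H(b5 5c 5c 5c f0) = b9
m4: inner = H(df 36 36 36 1f) = a0; tag = H(b5 5c 5c 5c a0) = 69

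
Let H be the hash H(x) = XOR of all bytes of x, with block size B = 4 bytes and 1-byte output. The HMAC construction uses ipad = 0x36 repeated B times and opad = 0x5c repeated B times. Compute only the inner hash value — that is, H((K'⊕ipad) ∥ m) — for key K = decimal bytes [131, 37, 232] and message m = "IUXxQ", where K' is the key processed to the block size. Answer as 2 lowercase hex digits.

23

Key decimal bytes [131, 37, 232] = 83 25 e8 is 3 bytes ≤ B = 4; zero-pad to 4 bytes: K' = 83 25 e8 00.
K' ⊕ ipad = b5 13 de 36.
Inner input = b5 13 de 36 ∥ 49 55 58 78 51.
Inner hash: XOR b5⊕13⊕de⊕36⊕49⊕55⊕58⊕78⊕51 = 23.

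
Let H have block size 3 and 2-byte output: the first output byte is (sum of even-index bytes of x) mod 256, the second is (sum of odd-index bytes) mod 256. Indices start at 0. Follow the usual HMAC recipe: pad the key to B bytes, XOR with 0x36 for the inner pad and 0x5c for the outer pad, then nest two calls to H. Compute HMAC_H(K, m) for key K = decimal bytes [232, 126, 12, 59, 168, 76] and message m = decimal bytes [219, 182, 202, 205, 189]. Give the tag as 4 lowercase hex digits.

b1bc

Key decimal bytes [232, 126, 12, 59, 168, 76] = e8 7e 0c 3b a8 4c is 6 bytes > B = 3, so hash it first: H(key) = 9c 05, then zero-pad to 3 bytes: K' = 9c 05 00.
K' ⊕ ipad = aa 33 36.  K' ⊕ opad = c0 59 5c.
Inner input = (K'⊕ipad) ∥ m = aa 33 36 ∥ db b6 ca cd bd.
Inner hash: even-index sum = 611 mod 256 = 99; odd-index sum = 661 mod 256 = 149 → 63 95.
Outer input = (K'⊕opad) ∥ inner = c0 59 5c ∥ 63 95.
Outer hash (tag): even-index sum = 433 mod 256 = 177; odd-index sum = 188 mod 256 = 188 → b1 bc.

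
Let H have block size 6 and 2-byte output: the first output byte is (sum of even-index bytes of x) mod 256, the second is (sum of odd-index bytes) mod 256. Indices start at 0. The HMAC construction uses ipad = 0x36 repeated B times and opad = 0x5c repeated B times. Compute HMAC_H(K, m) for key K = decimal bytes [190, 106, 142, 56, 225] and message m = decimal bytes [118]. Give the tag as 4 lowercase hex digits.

Key decimal bytes [190, 106, 142, 56, 225] = be 6a 8e 38 e1 is 5 bytes ≤ B = 6; zero-pad to 6 bytes: K' = be 6a 8e 38 e1 00.
K' ⊕ ipad = 88 5c b8 0e d7 36.  K' ⊕ opad = e2 36 d2 64 bd 5c.
Inner input = (K'⊕ipad) ∥ m = 88 5c b8 0e d7 36 ∥ 76.
Inner hash: even-index sum = 653 mod 256 = 141; odd-index sum = 160 mod 256 = 160 → 8d a0.
Outer input = (K'⊕opad) ∥ inner = e2 36 d2 64 bd 5c ∥ 8d a0.
Outer hash (tag): even-index sum = 766 mod 256 = 254; odd-index sum = 406 mod 256 = 150 → fe 96.

fe96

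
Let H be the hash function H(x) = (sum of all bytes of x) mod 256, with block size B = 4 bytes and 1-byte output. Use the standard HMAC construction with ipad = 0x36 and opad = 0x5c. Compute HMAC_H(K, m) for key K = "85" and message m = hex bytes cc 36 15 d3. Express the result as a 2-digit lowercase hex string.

Key "85" = 38 35 is 2 bytes ≤ B = 4; zero-pad to 4 bytes: K' = 38 35 00 00.
K' ⊕ ipad = 0e 03 36 36.  K' ⊕ opad = 64 69 5c 5c.
Inner input = (K'⊕ipad) ∥ m = 0e 03 36 36 ∥ cc 36 15 d3.
Inner hash: sum = 14+3+54+54+204+54+21+211 = 615; mod 256 = 103 → 67.
Outer input = (K'⊕opad) ∥ inner = 64 69 5c 5c ∥ 67.
Outer hash (tag): sum = 100+105+92+92+103 = 492; mod 256 = 236 → ec.

ec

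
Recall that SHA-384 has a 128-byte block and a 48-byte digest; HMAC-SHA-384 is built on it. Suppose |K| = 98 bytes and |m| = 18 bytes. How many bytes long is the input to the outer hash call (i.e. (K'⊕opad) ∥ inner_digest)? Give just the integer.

Key is 98 ≤ 128 bytes, zero-padded: |K'| = 128.
Outer input = (K'⊕opad) ∥ H(inner) → 128 + 48 = 176 bytes.

176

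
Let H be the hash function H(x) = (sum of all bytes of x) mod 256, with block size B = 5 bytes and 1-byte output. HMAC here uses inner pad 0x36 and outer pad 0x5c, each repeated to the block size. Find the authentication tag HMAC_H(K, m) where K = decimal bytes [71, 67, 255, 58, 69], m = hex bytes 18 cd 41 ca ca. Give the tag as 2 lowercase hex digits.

44

Key decimal bytes [71, 67, 255, 58, 69] = 47 43 ff 3a 45 is exactly B = 5 bytes: K' = 47 43 ff 3a 45.
K' ⊕ ipad = 71 75 c9 0c 73.  K' ⊕ opad = 1b 1f a3 66 19.
Inner input = (K'⊕ipad) ∥ m = 71 75 c9 0c 73 ∥ 18 cd 41 ca ca.
Inner hash: sum = 113+117+201+12+115+24+205+65+202+202 = 1256; mod 256 = 232 → e8.
Outer input = (K'⊕opad) ∥ inner = 1b 1f a3 66 19 ∥ e8.
Outer hash (tag): sum = 27+31+163+102+25+232 = 580; mod 256 = 68 → 44.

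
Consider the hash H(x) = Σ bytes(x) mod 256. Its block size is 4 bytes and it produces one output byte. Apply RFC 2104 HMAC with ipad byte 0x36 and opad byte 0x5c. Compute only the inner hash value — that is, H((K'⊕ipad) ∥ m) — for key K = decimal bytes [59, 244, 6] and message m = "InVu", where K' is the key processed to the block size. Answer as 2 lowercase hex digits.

Key decimal bytes [59, 244, 6] = 3b f4 06 is 3 bytes ≤ B = 4; zero-pad to 4 bytes: K' = 3b f4 06 00.
K' ⊕ ipad = 0d c2 30 36.
Inner input = 0d c2 30 36 ∥ 49 6e 56 75.
Inner hash: sum = 13+194+48+54+73+110+86+117 = 695; mod 256 = 183 → b7.

b7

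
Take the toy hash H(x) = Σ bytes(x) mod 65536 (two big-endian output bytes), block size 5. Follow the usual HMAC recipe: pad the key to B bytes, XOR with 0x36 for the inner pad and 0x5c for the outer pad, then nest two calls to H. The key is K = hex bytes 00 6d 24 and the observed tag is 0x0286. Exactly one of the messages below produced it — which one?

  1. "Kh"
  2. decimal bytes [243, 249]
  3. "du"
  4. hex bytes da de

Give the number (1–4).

4

Key hex bytes 00 6d 24 is 3 bytes ≤ B = 5; zero-pad to 5 bytes: K' = 00 6d 24 00 00.
K' ⊕ ipad = 36 5b 12 36 36; K' ⊕ opad = 5c 31 78 5c 5c.
m1: inner = H(36 5b 12 36 36 4b 68) = 01 c2; tag = H(5c 31 78 5c 5c 01 c2) = 0280
m2: inner = H(36 5b 12 36 36 f3 f9) = 02 fb; tag = H(5c 31 78 5c 5c 02 fb) = 02ba
m3: inner = H(36 5b 12 36 36 64 75) = 01 e8; tag = H(5c 31 78 5c 5c 01 e8) = 02a6
m4: inner = H(36 5b 12 36 36 da de) = 02 c7; tag = H(5c 31 78 5c 5c 02 c7) = 0286 ← matches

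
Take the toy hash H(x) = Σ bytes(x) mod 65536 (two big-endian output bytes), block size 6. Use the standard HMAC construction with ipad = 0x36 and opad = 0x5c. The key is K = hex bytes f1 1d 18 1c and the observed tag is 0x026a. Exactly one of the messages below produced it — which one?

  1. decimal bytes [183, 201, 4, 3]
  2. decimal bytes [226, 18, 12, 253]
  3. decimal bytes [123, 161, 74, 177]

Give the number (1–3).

Key hex bytes f1 1d 18 1c is 4 bytes ≤ B = 6; zero-pad to 6 bytes: K' = f1 1d 18 1c 00 00.
K' ⊕ ipad = c7 2b 2e 2a 36 36; K' ⊕ opad = ad 41 44 40 5c 5c.
m1: inner = H(c7 2b 2e 2a 36 36 b7 c9 04 03) = 03 3d; tag = H(ad 41 44 40 5c 5c 03 3d) = 026a ← matches
m2: inner = H(c7 2b 2e 2a 36 36 e2 12 0c fd) = 03 b3; tag = H(ad 41 44 40 5c 5c 03 b3) = 02e0
m3: inner = H(c7 2b 2e 2a 36 36 7b a1 4a b1) = 03 cd; tag = H(ad 41 44 40 5c 5c 03 cd) = 02fa

1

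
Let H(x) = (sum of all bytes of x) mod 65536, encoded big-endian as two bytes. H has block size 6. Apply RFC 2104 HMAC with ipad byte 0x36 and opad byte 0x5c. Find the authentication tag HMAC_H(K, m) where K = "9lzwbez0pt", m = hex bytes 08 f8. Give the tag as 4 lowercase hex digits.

Key "9lzwbez0pt" = 39 6c 7a 77 62 65 7a 30 70 74 is 10 bytes > B = 6, so hash it first: H(key) = 03 eb, then zero-pad to 6 bytes: K' = 03 eb 00 00 00 00.
K' ⊕ ipad = 35 dd 36 36 36 36.  K' ⊕ opad = 5f b7 5c 5c 5c 5c.
Inner input = (K'⊕ipad) ∥ m = 35 dd 36 36 36 36 ∥ 08 f8.
Inner hash: sum = 53+221+54+54+54+54+8+248 = 746 → 02 ea.
Outer input = (K'⊕opad) ∥ inner = 5f b7 5c 5c 5c 5c ∥ 02 ea.
Outer hash (tag): sum = 95+183+92+92+92+92+2+234 = 882 → 03 72.

0372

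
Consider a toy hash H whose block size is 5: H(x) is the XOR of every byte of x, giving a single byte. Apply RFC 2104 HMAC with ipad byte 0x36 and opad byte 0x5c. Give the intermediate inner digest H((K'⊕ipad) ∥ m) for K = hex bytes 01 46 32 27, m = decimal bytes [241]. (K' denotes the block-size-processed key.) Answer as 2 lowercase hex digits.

95

Key hex bytes 01 46 32 27 is 4 bytes ≤ B = 5; zero-pad to 5 bytes: K' = 01 46 32 27 00.
K' ⊕ ipad = 37 70 04 11 36.
Inner input = 37 70 04 11 36 ∥ f1.
Inner hash: XOR 37⊕70⊕04⊕11⊕36⊕f1 = 95.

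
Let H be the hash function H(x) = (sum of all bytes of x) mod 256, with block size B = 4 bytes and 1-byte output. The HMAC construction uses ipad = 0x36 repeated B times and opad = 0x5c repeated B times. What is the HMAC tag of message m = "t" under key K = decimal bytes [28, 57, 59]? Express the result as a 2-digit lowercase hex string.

58

Key decimal bytes [28, 57, 59] = 1c 39 3b is 3 bytes ≤ B = 4; zero-pad to 4 bytes: K' = 1c 39 3b 00.
K' ⊕ ipad = 2a 0f 0d 36.  K' ⊕ opad = 40 65 67 5c.
Inner input = (K'⊕ipad) ∥ m = 2a 0f 0d 36 ∥ 74.
Inner hash: sum = 42+15+13+54+116 = 240 → f0.
Outer input = (K'⊕opad) ∥ inner = 40 65 67 5c ∥ f0.
Outer hash (tag): sum = 64+101+103+92+240 = 600; mod 256 = 88 → 58.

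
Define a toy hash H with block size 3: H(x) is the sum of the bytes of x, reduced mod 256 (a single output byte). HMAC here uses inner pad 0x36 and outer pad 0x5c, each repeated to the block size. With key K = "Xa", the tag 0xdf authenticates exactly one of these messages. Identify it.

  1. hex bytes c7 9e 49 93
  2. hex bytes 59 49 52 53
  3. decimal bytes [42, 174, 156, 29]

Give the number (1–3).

Key "Xa" = 58 61 is 2 bytes ≤ B = 3; zero-pad to 3 bytes: K' = 58 61 00.
K' ⊕ ipad = 6e 57 36; K' ⊕ opad = 04 3d 5c.
m1: inner = H(6e 57 36 c7 9e 49 93) = 3c; tag = H(04 3d 5c 3c) = d9
m2: inner = H(6e 57 36 59 49 52 53) = 42; tag = H(04 3d 5c 42) = df ← matches
m3: inner = H(6e 57 36 2a ae 9c 1d) = 8c; tag = H(04 3d 5c 8c) = 29

2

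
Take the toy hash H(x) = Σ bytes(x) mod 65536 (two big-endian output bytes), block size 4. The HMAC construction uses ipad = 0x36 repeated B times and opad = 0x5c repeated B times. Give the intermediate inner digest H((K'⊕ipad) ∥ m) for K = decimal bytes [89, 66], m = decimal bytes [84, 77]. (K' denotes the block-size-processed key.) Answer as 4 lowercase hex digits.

01f0

Key decimal bytes [89, 66] = 59 42 is 2 bytes ≤ B = 4; zero-pad to 4 bytes: K' = 59 42 00 00.
K' ⊕ ipad = 6f 74 36 36.
Inner input = 6f 74 36 36 ∥ 54 4d.
Inner hash: sum = 111+116+54+54+84+77 = 496 → 01 f0.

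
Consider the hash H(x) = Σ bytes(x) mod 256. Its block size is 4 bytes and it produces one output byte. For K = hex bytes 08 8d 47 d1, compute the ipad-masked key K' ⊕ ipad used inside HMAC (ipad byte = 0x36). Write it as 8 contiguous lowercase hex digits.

3ebb71e7

Key hex bytes 08 8d 47 d1 is exactly B = 4 bytes: K' = 08 8d 47 d1.
XOR each byte with 0x36: 08⊕36=3e, 8d⊕36=bb, 47⊕36=71, d1⊕36=e7.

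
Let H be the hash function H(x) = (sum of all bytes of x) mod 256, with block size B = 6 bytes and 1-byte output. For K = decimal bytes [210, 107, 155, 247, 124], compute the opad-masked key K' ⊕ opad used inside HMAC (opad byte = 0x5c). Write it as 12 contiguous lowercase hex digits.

Key decimal bytes [210, 107, 155, 247, 124] = d2 6b 9b f7 7c is 5 bytes ≤ B = 6; zero-pad to 6 bytes: K' = d2 6b 9b f7 7c 00.
XOR each byte with 0x5c: d2⊕5c=8e, 6b⊕5c=37, 9b⊕5c=c7, f7⊕5c=ab, 7c⊕5c=20, 00⊕5c=5c.

8e37c7ab205c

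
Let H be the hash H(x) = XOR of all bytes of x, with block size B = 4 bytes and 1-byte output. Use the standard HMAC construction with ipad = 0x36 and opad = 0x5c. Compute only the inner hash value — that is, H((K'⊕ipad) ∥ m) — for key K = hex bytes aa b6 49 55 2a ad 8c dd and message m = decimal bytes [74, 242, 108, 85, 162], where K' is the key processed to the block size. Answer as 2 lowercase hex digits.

Key hex bytes aa b6 49 55 2a ad 8c dd is 8 bytes > B = 4, so hash it first: H(key) = d6, then zero-pad to 4 bytes: K' = d6 00 00 00.
K' ⊕ ipad = e0 36 36 36.
Inner input = e0 36 36 36 ∥ 4a f2 6c 55 a2.
Inner hash: XOR e0⊕36⊕36⊕36⊕4a⊕f2⊕6c⊕55⊕a2 = f5.

f5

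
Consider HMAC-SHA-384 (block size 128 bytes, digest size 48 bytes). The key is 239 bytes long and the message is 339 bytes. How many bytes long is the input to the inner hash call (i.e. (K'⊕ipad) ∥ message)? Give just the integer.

467

Key is 239 > 128 bytes, so it is hashed to 48 bytes then zero-padded to 128: |K'| = 128.
Inner input = (K'⊕ipad) ∥ m → 128 + 339 = 467 bytes.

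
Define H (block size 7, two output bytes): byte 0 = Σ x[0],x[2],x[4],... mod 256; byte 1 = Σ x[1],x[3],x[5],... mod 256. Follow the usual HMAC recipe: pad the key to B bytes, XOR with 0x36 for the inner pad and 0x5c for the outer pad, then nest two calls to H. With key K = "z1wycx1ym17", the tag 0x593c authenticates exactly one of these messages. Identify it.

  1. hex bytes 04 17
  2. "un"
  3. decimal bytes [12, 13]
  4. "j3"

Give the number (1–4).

4

Key "z1wycx1ym17" = 7a 31 77 79 63 78 31 79 6d 31 37 is 11 bytes > B = 7, so hash it first: H(key) = 29 cc, then zero-pad to 7 bytes: K' = 29 cc 00 00 00 00 00.
K' ⊕ ipad = 1f fa 36 36 36 36 36; K' ⊕ opad = 75 90 5c 5c 5c 5c 5c.
m1: inner = H(1f fa 36 36 36 36 36 04 17) = d8 6a; tag = H(75 90 5c 5c 5c 5c 5c d8 6a) = f320
m2: inner = H(1f fa 36 36 36 36 36 75 6e) = 2f db; tag = H(75 90 5c 5c 5c 5c 5c 2f db) = 6477
m3: inner = H(1f fa 36 36 36 36 36 0c 0d) = ce 72; tag = H(75 90 5c 5c 5c 5c 5c ce 72) = fb16
m4: inner = H(1f fa 36 36 36 36 36 6a 33) = f4 d0; tag = H(75 90 5c 5c 5c 5c 5c f4 d0) = 593c ← matches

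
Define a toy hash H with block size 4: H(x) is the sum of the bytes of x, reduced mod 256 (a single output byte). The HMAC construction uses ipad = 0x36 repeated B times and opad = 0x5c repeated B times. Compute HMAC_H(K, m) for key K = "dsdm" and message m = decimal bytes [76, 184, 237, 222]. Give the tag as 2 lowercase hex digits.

e3

Key "dsdm" = 64 73 64 6d is exactly B = 4 bytes: K' = 64 73 64 6d.
K' ⊕ ipad = 52 45 52 5b.  K' ⊕ opad = 38 2f 38 31.
Inner input = (K'⊕ipad) ∥ m = 52 45 52 5b ∥ 4c b8 ed de.
Inner hash: sum = 82+69+82+91+76+184+237+222 = 1043; mod 256 = 19 → 13.
Outer input = (K'⊕opad) ∥ inner = 38 2f 38 31 ∥ 13.
Outer hash (tag): sum = 56+47+56+49+19 = 227 → e3.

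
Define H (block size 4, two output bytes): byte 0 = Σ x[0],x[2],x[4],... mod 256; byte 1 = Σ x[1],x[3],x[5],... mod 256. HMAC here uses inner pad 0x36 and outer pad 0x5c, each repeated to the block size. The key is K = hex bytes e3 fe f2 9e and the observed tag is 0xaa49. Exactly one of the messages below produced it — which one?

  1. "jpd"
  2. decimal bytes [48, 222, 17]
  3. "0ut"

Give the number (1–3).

3

Key hex bytes e3 fe f2 9e is exactly B = 4 bytes: K' = e3 fe f2 9e.
K' ⊕ ipad = d5 c8 c4 a8; K' ⊕ opad = bf a2 ae c2.
m1: inner = H(d5 c8 c4 a8 6a 70 64) = 67 e0; tag = H(bf a2 ae c2 67 e0) = d444
m2: inner = H(d5 c8 c4 a8 30 de 11) = da 4e; tag = H(bf a2 ae c2 da 4e) = 47b2
m3: inner = H(d5 c8 c4 a8 30 75 74) = 3d e5; tag = H(bf a2 ae c2 3d e5) = aa49 ← matches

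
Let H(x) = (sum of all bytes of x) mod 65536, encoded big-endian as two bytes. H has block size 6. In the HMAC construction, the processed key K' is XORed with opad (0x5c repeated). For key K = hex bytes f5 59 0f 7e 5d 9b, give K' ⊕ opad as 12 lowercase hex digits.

Key hex bytes f5 59 0f 7e 5d 9b is exactly B = 6 bytes: K' = f5 59 0f 7e 5d 9b.
XOR each byte with 0x5c: f5⊕5c=a9, 59⊕5c=05, 0f⊕5c=53, 7e⊕5c=22, 5d⊕5c=01, 9b⊕5c=c7.

a905532201c7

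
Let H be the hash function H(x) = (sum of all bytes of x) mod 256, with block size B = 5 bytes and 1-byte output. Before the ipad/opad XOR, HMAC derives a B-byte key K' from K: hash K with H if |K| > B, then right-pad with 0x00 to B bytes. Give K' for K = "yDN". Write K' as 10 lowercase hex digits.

79444e0000

Key "yDN" = 79 44 4e is 3 bytes ≤ B = 5; zero-pad to 5 bytes: K' = 79 44 4e 00 00.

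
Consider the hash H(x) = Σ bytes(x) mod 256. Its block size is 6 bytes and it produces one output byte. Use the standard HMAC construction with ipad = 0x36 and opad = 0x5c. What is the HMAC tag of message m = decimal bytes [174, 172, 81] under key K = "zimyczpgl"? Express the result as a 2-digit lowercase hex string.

19

Key "zimyczpgl" = 7a 69 6d 79 63 7a 70 67 6c is 9 bytes > B = 6, so hash it first: H(key) = e9, then zero-pad to 6 bytes: K' = e9 00 00 00 00 00.
K' ⊕ ipad = df 36 36 36 36 36.  K' ⊕ opad = b5 5c 5c 5c 5c 5c.
Inner input = (K'⊕ipad) ∥ m = df 36 36 36 36 36 ∥ ae ac 51.
Inner hash: sum = 223+54+54+54+54+54+174+172+81 = 920; mod 256 = 152 → 98.
Outer input = (K'⊕opad) ∥ inner = b5 5c 5c 5c 5c 5c ∥ 98.
Outer hash (tag): sum = 181+92+92+92+92+92+152 = 793; mod 256 = 25 → 19.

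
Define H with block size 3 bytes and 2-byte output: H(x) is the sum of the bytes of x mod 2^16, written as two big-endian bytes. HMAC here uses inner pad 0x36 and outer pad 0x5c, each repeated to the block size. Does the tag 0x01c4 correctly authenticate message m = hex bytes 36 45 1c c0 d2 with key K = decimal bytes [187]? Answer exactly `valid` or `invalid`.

Key decimal bytes [187] = bb is 1 byte ≤ B = 3; zero-pad to 3 bytes: K' = bb 00 00.
K' ⊕ ipad = 8d 36 36; K' ⊕ opad = e7 5c 5c.
Inner hash: sum = 141+54+54+54+69+28+192+210 = 802 → 03 22.
Outer hash (recomputed tag): sum = 231+92+92+3+34 = 452 → 01 c4.
Recomputed tag = 01c4; claimed = 01c4 → match.

valid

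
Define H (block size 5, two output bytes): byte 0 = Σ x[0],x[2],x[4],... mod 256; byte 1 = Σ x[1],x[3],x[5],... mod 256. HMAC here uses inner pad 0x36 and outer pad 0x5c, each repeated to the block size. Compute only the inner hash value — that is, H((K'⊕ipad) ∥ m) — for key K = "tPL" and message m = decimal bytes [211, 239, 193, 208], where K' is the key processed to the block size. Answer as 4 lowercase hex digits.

Key "tPL" = 74 50 4c is 3 bytes ≤ B = 5; zero-pad to 5 bytes: K' = 74 50 4c 00 00.
K' ⊕ ipad = 42 66 7a 36 36.
Inner input = 42 66 7a 36 36 ∥ d3 ef c1 d0.
Inner hash: even-index sum = 689 mod 256 = 177; odd-index sum = 560 mod 256 = 48 → b1 30.

b130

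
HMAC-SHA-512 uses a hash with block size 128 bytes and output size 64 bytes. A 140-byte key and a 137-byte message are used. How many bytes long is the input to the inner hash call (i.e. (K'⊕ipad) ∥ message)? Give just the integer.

Key is 140 > 128 bytes, so it is hashed to 64 bytes then zero-padded to 128: |K'| = 128.
Inner input = (K'⊕ipad) ∥ m → 128 + 137 = 265 bytes.

265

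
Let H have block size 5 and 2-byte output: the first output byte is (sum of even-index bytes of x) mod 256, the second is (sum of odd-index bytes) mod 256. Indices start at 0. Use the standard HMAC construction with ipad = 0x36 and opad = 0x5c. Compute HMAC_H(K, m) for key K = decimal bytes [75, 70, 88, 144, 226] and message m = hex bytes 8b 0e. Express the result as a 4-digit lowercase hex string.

7ab3

Key decimal bytes [75, 70, 88, 144, 226] = 4b 46 58 90 e2 is exactly B = 5 bytes: K' = 4b 46 58 90 e2.
K' ⊕ ipad = 7d 70 6e a6 d4.  K' ⊕ opad = 17 1a 04 cc be.
Inner input = (K'⊕ipad) ∥ m = 7d 70 6e a6 d4 ∥ 8b 0e.
Inner hash: even-index sum = 461 mod 256 = 205; odd-index sum = 417 mod 256 = 161 → cd a1.
Outer input = (K'⊕opad) ∥ inner = 17 1a 04 cc be ∥ cd a1.
Outer hash (tag): even-index sum = 378 mod 256 = 122; odd-index sum = 435 mod 256 = 179 → 7a b3.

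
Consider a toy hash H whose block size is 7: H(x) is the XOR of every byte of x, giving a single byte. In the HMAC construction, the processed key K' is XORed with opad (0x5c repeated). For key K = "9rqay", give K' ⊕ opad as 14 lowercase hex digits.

652e2d3d255c5c

Key "9rqay" = 39 72 71 61 79 is 5 bytes ≤ B = 7; zero-pad to 7 bytes: K' = 39 72 71 61 79 00 00.
XOR each byte with 0x5c: 39⊕5c=65, 72⊕5c=2e, 71⊕5c=2d, 61⊕5c=3d, 79⊕5c=25, 00⊕5c=5c, 00⊕5c=5c.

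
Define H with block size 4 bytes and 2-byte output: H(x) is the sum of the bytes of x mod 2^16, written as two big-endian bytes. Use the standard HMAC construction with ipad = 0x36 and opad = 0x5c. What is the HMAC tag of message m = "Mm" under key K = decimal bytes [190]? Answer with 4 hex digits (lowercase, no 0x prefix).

Key decimal bytes [190] = be is 1 byte ≤ B = 4; zero-pad to 4 bytes: K' = be 00 00 00.
K' ⊕ ipad = 88 36 36 36.  K' ⊕ opad = e2 5c 5c 5c.
Inner input = (K'⊕ipad) ∥ m = 88 36 36 36 ∥ 4d 6d.
Inner hash: sum = 136+54+54+54+77+109 = 484 → 01 e4.
Outer input = (K'⊕opad) ∥ inner = e2 5c 5c 5c ∥ 01 e4.
Outer hash (tag): sum = 226+92+92+92+1+228 = 731 → 02 db.

02db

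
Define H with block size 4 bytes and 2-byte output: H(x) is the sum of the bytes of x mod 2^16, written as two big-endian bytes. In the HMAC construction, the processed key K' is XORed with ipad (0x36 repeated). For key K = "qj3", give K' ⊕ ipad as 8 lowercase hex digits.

475c0536

Key "qj3" = 71 6a 33 is 3 bytes ≤ B = 4; zero-pad to 4 bytes: K' = 71 6a 33 00.
XOR each byte with 0x36: 71⊕36=47, 6a⊕36=5c, 33⊕36=05, 00⊕36=36.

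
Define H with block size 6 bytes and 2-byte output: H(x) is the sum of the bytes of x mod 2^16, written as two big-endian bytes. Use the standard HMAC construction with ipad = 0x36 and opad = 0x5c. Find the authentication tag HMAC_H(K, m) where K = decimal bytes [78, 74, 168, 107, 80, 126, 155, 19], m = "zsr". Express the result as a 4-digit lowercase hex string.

Key decimal bytes [78, 74, 168, 107, 80, 126, 155, 19] = 4e 4a a8 6b 50 7e 9b 13 is 8 bytes > B = 6, so hash it first: H(key) = 03 27, then zero-pad to 6 bytes: K' = 03 27 00 00 00 00.
K' ⊕ ipad = 35 11 36 36 36 36.  K' ⊕ opad = 5f 7b 5c 5c 5c 5c.
Inner input = (K'⊕ipad) ∥ m = 35 11 36 36 36 36 ∥ 7a 73 72.
Inner hash: sum = 53+17+54+54+54+54+122+115+114 = 637 → 02 7d.
Outer input = (K'⊕opad) ∥ inner = 5f 7b 5c 5c 5c 5c ∥ 02 7d.
Outer hash (tag): sum = 95+123+92+92+92+92+2+125 = 713 → 02 c9.

02c9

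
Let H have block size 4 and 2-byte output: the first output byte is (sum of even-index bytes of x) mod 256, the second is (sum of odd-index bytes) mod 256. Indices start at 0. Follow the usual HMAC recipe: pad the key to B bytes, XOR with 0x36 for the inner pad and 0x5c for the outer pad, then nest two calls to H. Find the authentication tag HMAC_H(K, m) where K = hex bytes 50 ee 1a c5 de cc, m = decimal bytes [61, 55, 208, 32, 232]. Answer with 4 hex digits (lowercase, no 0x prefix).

1955

Key hex bytes 50 ee 1a c5 de cc is 6 bytes > B = 4, so hash it first: H(key) = 48 7f, then zero-pad to 4 bytes: K' = 48 7f 00 00.
K' ⊕ ipad = 7e 49 36 36.  K' ⊕ opad = 14 23 5c 5c.
Inner input = (K'⊕ipad) ∥ m = 7e 49 36 36 ∥ 3d 37 d0 20 e8.
Inner hash: even-index sum = 681 mod 256 = 169; odd-index sum = 214 mod 256 = 214 → a9 d6.
Outer input = (K'⊕opad) ∥ inner = 14 23 5c 5c ∥ a9 d6.
Outer hash (tag): even-index sum = 281 mod 256 = 25; odd-index sum = 341 mod 256 = 85 → 19 55.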